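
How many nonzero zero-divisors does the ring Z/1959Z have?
In Z/1959Z each nonzero element is either a unit (gcd with 1959 is 1) or a zero-divisor (gcd > 1). The number of units is φ(1959): factorise 1959 = 3 · 653, so φ(1959) = (3 − 1) · (653 − 1) = 2 · 652 = 1304. The nonzero elements number 1959 − 1 = 1958. Hence the nonzero zero-divisors number 1958 − 1304 = 654.

Final answer: Z/1959Z has 654 nonzero zero-divisors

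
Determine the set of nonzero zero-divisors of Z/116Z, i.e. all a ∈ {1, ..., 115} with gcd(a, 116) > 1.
An element a ∈ Z/116Z (with a ≠ 0) is a zero-divisor iff gcd(a, 116) > 1 (because a is a unit precisely when gcd(a, n) = 1, and in Z/nZ every nonzero, non-unit element is a zero-divisor). Scan a = 1, ..., 115 and keep those with gcd(a, 116) > 1:
  gcd(2, 116) = 2, gcd(4, 116) = 4, gcd(6, 116) = 2, gcd(8, 116) = 4, gcd(10, 116) = 2, gcd(12, 116) = 4, gcd(14, 116) = 2, gcd(16, 116) = 4, gcd(18, 116) = 2, gcd(20, 116) = 4, gcd(22, 116) = 2, gcd(24, 116) = 4, gcd(26, 116) = 2, gcd(28, 116) = 4, gcd(29, 116) = 29, gcd(30, 116) = 2, gcd(32, 116) = 4, gcd(34, 116) = 2, gcd(36, 116) = 4, gcd(38, 116) = 2, gcd(40, 116) = 4, gcd(42, 116) = 2, gcd(44, 116) = 4, gcd(46, 116) = 2, gcd(48, 116) = 4, gcd(50, 116) = 2, gcd(52, 116) = 4, gcd(54, 116) = 2, gcd(56, 116) = 4, gcd(58, 116) = 58, gcd(60, 116) = 4, gcd(62, 116) = 2, gcd(64, 116) = 4, gcd(66, 116) = 2, gcd(68, 116) = 4, gcd(70, 116) = 2, gcd(72, 116) = 4, gcd(74, 116) = 2, gcd(76, 116) = 4, gcd(78, 116) = 2, gcd(80, 116) = 4, gcd(82, 116) = 2, gcd(84, 116) = 4, gcd(86, 116) = 2, gcd(87, 116) = 29, gcd(88, 116) = 4, gcd(90, 116) = 2, gcd(92, 116) = 4, gcd(94, 116) = 2, gcd(96, 116) = 4, gcd(98, 116) = 2, gcd(100, 116) = 4, gcd(102, 116) = 2, gcd(104, 116) = 4, gcd(106, 116) = 2, gcd(108, 116) = 4, gcd(110, 116) = 2, gcd(112, 116) = 4, gcd(114, 116) = 2.
All other a ∈ {1, ..., 115} have gcd(a, 116) = 1 and are units. So the nonzero zero-divisors are exactly the 59 values of a appearing in this scan.

Final answer: nonzero zero-divisors of Z/116Z = {2, 4, 6, 8, 10, 12, 14, 16, 18, 20, 22, 24, 26, 28, 29, 30, 32, 34, 36, 38, 40, 42, 44, 46, 48, 50, 52, 54, 56, 58, 60, 62, 64, 66, 68, 70, 72, 74, 76, 78, 80, 82, 84, 86, 87, 88, 90, 92, 94, 96, 98, 100, 102, 104, 106, 108, 110, 112, 114}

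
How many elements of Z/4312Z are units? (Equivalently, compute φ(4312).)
Z/4312Z has φ(4312) = 1680 units

An element a ∈ Z/4312Z is a unit iff gcd(a, 4312) = 1, so the number of units is φ(4312). φ is multiplicative, with φ(p^e) = p^e − p^(e−1). Factorise 4312 = 2^3 · 7^2 · 11. Then
  φ(4312) = (2^3 − 2^2) · (7^2 − 7^1) · (11 − 1) = 4 · 42 · 10 = 1680.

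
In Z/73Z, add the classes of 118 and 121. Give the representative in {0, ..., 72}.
20

Reduce the summands first: 118 ≡ 45, 121 ≡ 48 (mod 73), so 118 + 121 ≡ 45 + 48 (mod 73). 45 + 48 = 93; 93 = 1·73 + 20, so (118 + 121) mod 73 = 20.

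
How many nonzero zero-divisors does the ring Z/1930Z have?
Z/1930Z has 1161 nonzero zero-divisors

In Z/1930Z each nonzero element is either a unit (gcd with 1930 is 1) or a zero-divisor (gcd > 1). The number of units is φ(1930): factorise 1930 = 2 · 5 · 193, so φ(1930) = (2 − 1) · (5 − 1) · (193 − 1) = 1 · 4 · 192 = 768. The nonzero elements number 1930 − 1 = 1929. Hence the nonzero zero-divisors number 1929 − 768 = 1161.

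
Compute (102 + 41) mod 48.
Reduce the summands first: 102 ≡ 6 (mod 48), so 102 + 41 ≡ 6 + 41 (mod 48). 6 + 41 = 47; 47 = 0·48 + 47, so (102 + 41) mod 48 = 47.

Final answer: 47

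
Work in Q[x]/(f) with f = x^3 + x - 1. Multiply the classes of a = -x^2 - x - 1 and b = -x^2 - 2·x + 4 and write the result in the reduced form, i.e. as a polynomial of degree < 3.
a · b ≡ -2·x^2 - 4·x - 1 (mod f(x))

First multiply in Q[x] without reducing: a · b = x^4 + 3·x^3 - x^2 - 2·x - 4. Now divide by f(x) = x^3 + x - 1, eliminating the leading term at each step:
  leading term x^4: subtract (x)·f(x) = x^4 + x^2 - x, leaving 3·x^3 - 2·x^2 - x - 4
  leading term 3·x^3: subtract (3)·f(x) = 3·x^3 + 3·x - 3, leaving -2·x^2 - 4·x - 1
The degree is now < 3, so this is the remainder. Hence a · b ≡ -2·x^2 - 4·x - 1 in Q[x]/(f).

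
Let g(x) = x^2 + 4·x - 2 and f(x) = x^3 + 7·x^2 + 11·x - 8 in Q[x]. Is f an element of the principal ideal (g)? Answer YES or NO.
NO

In Q[x] the ideal (g) consists of all multiples of g, so f ∈ (g) iff g | f, i.e. iff the remainder of f on division by g is 0. Divide f by g (g is monic, so eliminate the leading term of the running remainder at each step):
  leading term x^3: subtract (x)·g(x) = x^3 + 4·x^2 - 2·x, leaving 3·x^2 + 13·x - 8
  leading term 3·x^2: subtract (3)·g(x) = 3·x^2 + 12·x - 6, leaving x - 2
The remainder r(x) = x - 2 ≠ 0 (and deg r < deg g), so g ∤ f, i.e. f ∉ (g).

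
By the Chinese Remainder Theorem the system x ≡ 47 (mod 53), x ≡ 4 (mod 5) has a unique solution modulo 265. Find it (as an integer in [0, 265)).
The moduli 53, 5 are pairwise coprime, so by the CRT there is a unique solution mod 53·5 = 265.
Solve by successive substitution. Start with x ≡ 47 (mod 53).
  Combine with x ≡ 4 (mod 5): write x = 47 + 53·t and require 47 + 53·t ≡ 4 (mod 5), i.e. 53·t ≡ 4 − 47 ≡ 2 (mod 5). Since 53^(−1) ≡ 2 (mod 5) (53 ≡ 3 (mod 5)), t ≡ 2·2 ≡ 4 (mod 5). So x ≡ 47 + 53·4 = 259 (mod 265).
Unique solution in [0, 265): x = 259.

Final answer: x ≡ 259 (mod 265); the representative in [0, 265) is 259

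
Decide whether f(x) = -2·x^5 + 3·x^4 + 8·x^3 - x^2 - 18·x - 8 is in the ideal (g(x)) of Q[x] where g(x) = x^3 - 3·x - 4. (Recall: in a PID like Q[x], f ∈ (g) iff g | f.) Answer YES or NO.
In Q[x] the ideal (g) consists of all multiples of g, so f ∈ (g) iff g | f, i.e. iff the remainder of f on division by g is 0. Divide f by g (g is monic, so eliminate the leading term of the running remainder at each step):
  leading term -2·x^5: subtract (-2·x^2)·g(x) = -2·x^5 + 6·x^3 + 8·x^2, leaving 3·x^4 + 2·x^3 - 9·x^2 - 18·x - 8
  leading term 3·x^4: subtract (3·x)·g(x) = 3·x^4 - 9·x^2 - 12·x, leaving 2·x^3 - 6·x - 8
  leading term 2·x^3: subtract (2)·g(x) = 2·x^3 - 6·x - 8, leaving 0
The remainder is 0, so f(x) = g(x) · h(x) with h(x) = -2·x^2 + 3·x + 2. Hence g | f, i.e. f ∈ (g).

Final answer: YES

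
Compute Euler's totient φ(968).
φ(968) = 440

φ is multiplicative, with φ(p^e) = p^e − p^(e−1). Factorise 968 = 2^3 · 11^2. Then
  φ(968) = (2^3 − 2^2) · (11^2 − 11^1) = 4 · 110 = 440.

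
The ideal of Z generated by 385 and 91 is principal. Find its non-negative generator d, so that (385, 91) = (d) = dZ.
(385, 91) = (7); d = 7

In the PID Z, (a, b) is generated by gcd(a, b). Compute gcd(385, 91) with the extended Euclidean algorithm, tracking rows (r, s, t) with s·385 + t·91 = r:
  row A: (385, 1, 0)   [1·385 + 0·91 = 385]
  row B: (91, 0, 1)   [0·385 + 1·91 = 91]
  385 = 4·91 + 21   → row C = row A − 4·row B = (21, 1, −4)   [check: 1·385 − 4·91 = 21]
  91 = 4·21 + 7   → row D = row B − 4·row C = (7, −4, 17)   [check: −4·385 + 17·91 = 7]
  21 = 3·7 + 0   → remainder 0, stop. gcd = 7 (last nonzero row D).
So gcd(385, 91) = 7, with Bézout identity −4·385 + 17·91 = 7. Containment (⊇): the Bézout identity exhibits 7 as an element of (385, 91), giving (7) ⊆ (385, 91). Containment (⊆): since 7 | 385 and 7 | 91 (385 = 7·55, 91 = 7·13), every Z-linear combination of 385 and 91 is divisible by 7, so (385, 91) ⊆ (7). Therefore (385, 91) = (7), d = 7.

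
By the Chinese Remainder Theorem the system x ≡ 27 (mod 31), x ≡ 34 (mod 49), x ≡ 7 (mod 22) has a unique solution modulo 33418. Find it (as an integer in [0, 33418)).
x ≡ 26935 (mod 33418); the representative in [0, 33418) is 26935

The moduli 31, 49, 22 are pairwise coprime, so by the CRT there is a unique solution mod 31·49·22 = 33418.
Solve by successive substitution. Start with x ≡ 27 (mod 31).
  Combine with x ≡ 34 (mod 49): write x = 27 + 31·t and require 27 + 31·t ≡ 34 (mod 49), i.e. 31·t ≡ 34 − 27 ≡ 7 (mod 49). Since 31^(−1) ≡ 19 (mod 49), t ≡ 19·7 ≡ 35 (mod 49). So x ≡ 27 + 31·35 = 1112 (mod 1519).
  Combine with x ≡ 7 (mod 22): write x = 1112 + 1519·t and require 1112 + 1519·t ≡ 7 (mod 22), i.e. 1519·t ≡ 7 − 1112 ≡ 17 (mod 22). Since 1519^(−1) ≡ 1 (mod 22) (1519 ≡ 1 (mod 22)), t ≡ 1·17 ≡ 17 (mod 22). So x ≡ 1112 + 1519·17 = 26935 (mod 33418).
Unique solution in [0, 33418): x = 26935.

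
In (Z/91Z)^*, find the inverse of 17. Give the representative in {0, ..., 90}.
Apply the extended Euclidean algorithm to (91, 17), tracking rows (r, s, t) with s·91 + t·17 = r. Each division r_prev = q·r_cur + r_new produces the new row as (previous row) − q·(current row):
  row A: (91, 1, 0)   [1·91 + 0·17 = 91]
  row B: (17, 0, 1)   [0·91 + 1·17 = 17]
  91 = 5·17 + 6   → row C = row A − 5·row B = (6, 1, −5)   [check: 1·91 − 5·17 = 6]
  17 = 2·6 + 5   → row D = row B − 2·row C = (5, −2, 11)   [check: −2·91 + 11·17 = 5]
  6 = 1·5 + 1   → row E = row C − 1·row D = (1, 3, −16)   [check: 3·91 − 16·17 = 1]
  5 = 5·1 + 0   → remainder 0, stop. gcd = 1 (last nonzero row E).
The gcd is 1, so 17 is invertible mod 91. The last nonzero row gives 3·91 − 16·17 = 1, so t = −16. So 17^(−1) ≡ −16 ≡ 75 (mod 91). Verify: 17 · 75 = 1275 ≡ 1 (mod 91). ✓

Final answer: 17^(−1) ≡ 75 (mod 91)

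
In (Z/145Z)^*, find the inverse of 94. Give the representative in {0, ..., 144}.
94^(−1) ≡ 54 (mod 145)

Apply the extended Euclidean algorithm to (145, 94), tracking rows (r, s, t) with s·145 + t·94 = r. Each division r_prev = q·r_cur + r_new produces the new row as (previous row) − q·(current row):
  row A: (145, 1, 0)   [1·145 + 0·94 = 145]
  row B: (94, 0, 1)   [0·145 + 1·94 = 94]
  145 = 1·94 + 51   → row C = row A − 1·row B = (51, 1, −1)   [check: 1·145 − 1·94 = 51]
  94 = 1·51 + 43   → row D = row B − 1·row C = (43, −1, 2)   [check: −1·145 + 2·94 = 43]
  51 = 1·43 + 8   → row E = row C − 1·row D = (8, 2, −3)   [check: 2·145 − 3·94 = 8]
  43 = 5·8 + 3   → row F = row D − 5·row E = (3, −11, 17)   [check: −11·145 + 17·94 = 3]
  8 = 2·3 + 2   → row G = row E − 2·row F = (2, 24, −37)   [check: 24·145 − 37·94 = 2]
  3 = 1·2 + 1   → row H = row F − 1·row G = (1, −35, 54)   [check: −35·145 + 54·94 = 1]
  2 = 2·1 + 0   → remainder 0, stop. gcd = 1 (last nonzero row H).
The gcd is 1, so 94 is invertible mod 145. The last nonzero row gives −35·145 + 54·94 = 1, so t = 54. So 94^(−1) ≡ 54 (mod 145). Verify: 94 · 54 = 5076 ≡ 1 (mod 145). ✓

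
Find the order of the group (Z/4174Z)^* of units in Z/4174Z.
|(Z/4174Z)^*| = 2086

(Z/4174Z)^* consists of the classes a with gcd(a, 4174) = 1, so its order is φ(4174). φ is multiplicative, with φ(p^e) = p^e − p^(e−1). Factorise 4174 = 2 · 2087. Then
  φ(4174) = (2 − 1) · (2087 − 1) = 1 · 2086 = 2086.
Thus |(Z/4174Z)^*| = 2086.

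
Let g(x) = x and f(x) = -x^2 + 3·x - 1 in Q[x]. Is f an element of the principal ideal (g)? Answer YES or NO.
In Q[x] the ideal (g) consists of all multiples of g, so f ∈ (g) iff g | f, i.e. iff the remainder of f on division by g is 0. Divide f by g (g is monic, so eliminate the leading term of the running remainder at each step):
  leading term -x^2: subtract (-x)·g(x) = -x^2, leaving 3·x - 1
  leading term 3·x: subtract (3)·g(x) = 3·x, leaving -1
The remainder r(x) = -1 ≠ 0 (and deg r < deg g), so g ∤ f, i.e. f ∉ (g).

Final answer: NO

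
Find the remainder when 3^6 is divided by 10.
Use repeated squaring. Binary(6) = 110. Walk through the bits of the exponent 6 left-to-right: at each bit after the leading one, square the running value, then multiply by 3 if the bit is 1 (always reducing mod 10):
  bit 1 = 1 (leading): start with 3.
  bit 2 = 1: square 3^2 = 9; bit is 1, so multiply 9·3 = 27 ≡ 7 (mod 10).
  bit 3 = 0: square 7^2 = 49 ≡ 9 (mod 10).
Final value: 3^6 ≡ 9 (mod 10).

Final answer: 9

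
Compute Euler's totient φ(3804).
φ is multiplicative, with φ(p^e) = p^e − p^(e−1). Factorise 3804 = 2^2 · 3 · 317. Then
  φ(3804) = (2^2 − 2^1) · (3 − 1) · (317 − 1) = 2 · 2 · 316 = 1264.

Final answer: φ(3804) = 1264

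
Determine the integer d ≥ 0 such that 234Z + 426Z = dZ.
In the PID Z, (a, b) is generated by gcd(a, b). Compute gcd(426, 234) with the extended Euclidean algorithm, tracking rows (r, s, t) with s·426 + t·234 = r:
  row A: (426, 1, 0)   [1·426 + 0·234 = 426]
  row B: (234, 0, 1)   [0·426 + 1·234 = 234]
  426 = 1·234 + 192   → row C = row A − 1·row B = (192, 1, −1)   [check: 1·426 − 1·234 = 192]
  234 = 1·192 + 42   → row D = row B − 1·row C = (42, −1, 2)   [check: −1·426 + 2·234 = 42]
  192 = 4·42 + 24   → row E = row C − 4·row D = (24, 5, −9)   [check: 5·426 − 9·234 = 24]
  42 = 1·24 + 18   → row F = row D − 1·row E = (18, −6, 11)   [check: −6·426 + 11·234 = 18]
  24 = 1·18 + 6   → row G = row E − 1·row F = (6, 11, −20)   [check: 11·426 − 20·234 = 6]
  18 = 3·6 + 0   → remainder 0, stop. gcd = 6 (last nonzero row G).
So gcd(234, 426) = 6, with Bézout identity 11·426 − 20·234 = 6. Containment (⊇): the Bézout identity exhibits 6 as an element of (234, 426), giving (6) ⊆ (234, 426). Containment (⊆): since 6 | 234 and 6 | 426 (234 = 6·39, 426 = 6·71), every Z-linear combination of 234 and 426 is divisible by 6, so (234, 426) ⊆ (6). Therefore (234, 426) = (6), d = 6.

Final answer: (234, 426) = (6); d = 6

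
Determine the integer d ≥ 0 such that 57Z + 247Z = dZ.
(57, 247) = (19); d = 19

In the PID Z, (a, b) is generated by gcd(a, b). Compute gcd(247, 57) with the extended Euclidean algorithm, tracking rows (r, s, t) with s·247 + t·57 = r:
  row A: (247, 1, 0)   [1·247 + 0·57 = 247]
  row B: (57, 0, 1)   [0·247 + 1·57 = 57]
  247 = 4·57 + 19   → row C = row A − 4·row B = (19, 1, −4)   [check: 1·247 − 4·57 = 19]
  57 = 3·19 + 0   → remainder 0, stop. gcd = 19 (last nonzero row C).
So gcd(57, 247) = 19, with Bézout identity 1·247 − 4·57 = 19. Containment (⊇): the Bézout identity exhibits 19 as an element of (57, 247), giving (19) ⊆ (57, 247). Containment (⊆): since 19 | 57 and 19 | 247 (57 = 19·3, 247 = 19·13), every Z-linear combination of 57 and 247 is divisible by 19, so (57, 247) ⊆ (19). Therefore (57, 247) = (19), d = 19.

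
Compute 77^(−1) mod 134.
Apply the extended Euclidean algorithm to (134, 77), tracking rows (r, s, t) with s·134 + t·77 = r. Each division r_prev = q·r_cur + r_new produces the new row as (previous row) − q·(current row):
  row A: (134, 1, 0)   [1·134 + 0·77 = 134]
  row B: (77, 0, 1)   [0·134 + 1·77 = 77]
  134 = 1·77 + 57   → row C = row A − 1·row B = (57, 1, −1)   [check: 1·134 − 1·77 = 57]
  77 = 1·57 + 20   → row D = row B − 1·row C = (20, −1, 2)   [check: −1·134 + 2·77 = 20]
  57 = 2·20 + 17   → row E = row C − 2·row D = (17, 3, −5)   [check: 3·134 − 5·77 = 17]
  20 = 1·17 + 3   → row F = row D − 1·row E = (3, −4, 7)   [check: −4·134 + 7·77 = 3]
  17 = 5·3 + 2   → row G = row E − 5·row F = (2, 23, −40)   [check: 23·134 − 40·77 = 2]
  3 = 1·2 + 1   → row H = row F − 1·row G = (1, −27, 47)   [check: −27·134 + 47·77 = 1]
  2 = 2·1 + 0   → remainder 0, stop. gcd = 1 (last nonzero row H).
The gcd is 1, so 77 is invertible mod 134. The last nonzero row gives −27·134 + 47·77 = 1, so t = 47. So 77^(−1) ≡ 47 (mod 134). Verify: 77 · 47 = 3619 ≡ 1 (mod 134). ✓

Final answer: 77^(−1) ≡ 47 (mod 134)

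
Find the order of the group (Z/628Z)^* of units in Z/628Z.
|(Z/628Z)^*| = 312

(Z/628Z)^* consists of the classes a with gcd(a, 628) = 1, so its order is φ(628). φ is multiplicative, with φ(p^e) = p^e − p^(e−1). Factorise 628 = 2^2 · 157. Then
  φ(628) = (2^2 − 2^1) · (157 − 1) = 2 · 156 = 312.
Thus |(Z/628Z)^*| = 312.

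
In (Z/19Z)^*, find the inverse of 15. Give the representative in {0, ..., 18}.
15^(−1) ≡ 14 (mod 19)

Apply the extended Euclidean algorithm to (19, 15), tracking rows (r, s, t) with s·19 + t·15 = r. Each division r_prev = q·r_cur + r_new produces the new row as (previous row) − q·(current row):
  row A: (19, 1, 0)   [1·19 + 0·15 = 19]
  row B: (15, 0, 1)   [0·19 + 1·15 = 15]
  19 = 1·15 + 4   → row C = row A − 1·row B = (4, 1, −1)   [check: 1·19 − 1·15 = 4]
  15 = 3·4 + 3   → row D = row B − 3·row C = (3, −3, 4)   [check: −3·19 + 4·15 = 3]
  4 = 1·3 + 1   → row E = row C − 1·row D = (1, 4, −5)   [check: 4·19 − 5·15 = 1]
  3 = 3·1 + 0   → remainder 0, stop. gcd = 1 (last nonzero row E).
The gcd is 1, so 15 is invertible mod 19. The last nonzero row gives 4·19 − 5·15 = 1, so t = −5. So 15^(−1) ≡ −5 ≡ 14 (mod 19). Verify: 15 · 14 = 210 ≡ 1 (mod 19). ✓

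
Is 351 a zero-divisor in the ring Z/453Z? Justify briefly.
YES

gcd(351, 453) = 3 > 1, so 351 is not a unit in Z/453Z. In Z/nZ every nonzero non-unit is a zero-divisor: explicitly, take b = 453/gcd = 151 ≠ 0 (mod 453); then 351·151 = 53001 = 117·453, i.e. 351·151 ≡ 0 (mod 453). So 351 is a zero-divisor.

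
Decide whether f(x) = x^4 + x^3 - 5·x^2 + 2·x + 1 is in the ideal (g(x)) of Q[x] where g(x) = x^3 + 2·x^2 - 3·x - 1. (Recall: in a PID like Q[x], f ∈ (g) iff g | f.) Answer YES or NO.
In Q[x] the ideal (g) consists of all multiples of g, so f ∈ (g) iff g | f, i.e. iff the remainder of f on division by g is 0. Divide f by g (g is monic, so eliminate the leading term of the running remainder at each step):
  leading term x^4: subtract (x)·g(x) = x^4 + 2·x^3 - 3·x^2 - x, leaving -x^3 - 2·x^2 + 3·x + 1
  leading term -x^3: subtract (-1)·g(x) = -x^3 - 2·x^2 + 3·x + 1, leaving 0
The remainder is 0, so f(x) = g(x) · h(x) with h(x) = x - 1. Hence g | f, i.e. f ∈ (g).

Final answer: YES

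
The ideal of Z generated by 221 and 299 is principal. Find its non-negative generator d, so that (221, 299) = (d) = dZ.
In the PID Z, (a, b) is generated by gcd(a, b). Compute gcd(299, 221) with the extended Euclidean algorithm, tracking rows (r, s, t) with s·299 + t·221 = r:
  row A: (299, 1, 0)   [1·299 + 0·221 = 299]
  row B: (221, 0, 1)   [0·299 + 1·221 = 221]
  299 = 1·221 + 78   → row C = row A − 1·row B = (78, 1, −1)   [check: 1·299 − 1·221 = 78]
  221 = 2·78 + 65   → row D = row B − 2·row C = (65, −2, 3)   [check: −2·299 + 3·221 = 65]
  78 = 1·65 + 13   → row E = row C − 1·row D = (13, 3, −4)   [check: 3·299 − 4·221 = 13]
  65 = 5·13 + 0   → remainder 0, stop. gcd = 13 (last nonzero row E).
So gcd(221, 299) = 13, with Bézout identity 3·299 − 4·221 = 13. Containment (⊇): the Bézout identity exhibits 13 as an element of (221, 299), giving (13) ⊆ (221, 299). Containment (⊆): since 13 | 221 and 13 | 299 (221 = 13·17, 299 = 13·23), every Z-linear combination of 221 and 299 is divisible by 13, so (221, 299) ⊆ (13). Therefore (221, 299) = (13), d = 13.

Final answer: (221, 299) = (13); d = 13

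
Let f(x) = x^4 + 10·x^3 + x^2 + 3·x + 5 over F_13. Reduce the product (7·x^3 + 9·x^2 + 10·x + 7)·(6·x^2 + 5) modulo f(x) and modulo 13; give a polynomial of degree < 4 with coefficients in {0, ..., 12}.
Multiply as integer polynomials: a · b = 42·x^5 + 54·x^4 + 95·x^3 + 87·x^2 + 50·x + 35. Reducing coefficients mod 13: a · b ≡ 3·x^5 + 2·x^4 + 4·x^3 + 9·x^2 + 11·x + 9. Now divide by f(x) = x^4 + 10·x^3 + x^2 + 3·x + 5 in F_13[x], eliminating the leading term at each step:
  leading term 3·x^5: subtract (3·x)·f(x) = 3·x^5 + 4·x^4 + 3·x^3 + 9·x^2 + 2·x, leaving 11·x^4 + x^3 + 9·x + 9 (coefficients mod 13)
  leading term 11·x^4: subtract (11)·f(x) = 11·x^4 + 6·x^3 + 11·x^2 + 7·x + 3, leaving 8·x^3 + 2·x^2 + 2·x + 6 (coefficients mod 13)
The degree is now < 4, so this is the remainder. Hence a · b ≡ 8·x^3 + 2·x^2 + 2·x + 6 in F_13[x]/(f).

Final answer: a · b ≡ 8·x^3 + 2·x^2 + 2·x + 6 (mod f(x))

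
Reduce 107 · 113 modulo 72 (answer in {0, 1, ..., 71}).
Reduce the factors first: 107 ≡ 35, 113 ≡ 41 (mod 72), so 107 · 113 ≡ 35 · 41 (mod 72). 35 · 41 = 1435. Dividing by 72: 1435 = 19·72 + 67. So (107 · 113) mod 72 = 67.

Final answer: 67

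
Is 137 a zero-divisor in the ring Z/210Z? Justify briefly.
NO

gcd(137, 210) = 1, so 137 is a unit in Z/210Z (it has a multiplicative inverse). A unit cannot be a zero-divisor: if 137·b ≡ 0 then multiplying both sides by 137^(−1) gives b ≡ 0. So 137 is not a zero-divisor.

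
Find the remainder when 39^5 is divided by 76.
Use repeated squaring. Binary(5) = 101. Walk through the bits of the exponent 5 left-to-right: at each bit after the leading one, square the running value, then multiply by 39 if the bit is 1 (always reducing mod 76):
  bit 1 = 1 (leading): start with 39.
  bit 2 = 0: square 39^2 = 1521 ≡ 1 (mod 76).
  bit 3 = 1: square 1^2 = 1; bit is 1, so multiply 1·39 = 39 (mod 76).
Final value: 39^5 ≡ 39 (mod 76).

Final answer: 39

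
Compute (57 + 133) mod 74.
42

Reduce the summands first: 133 ≡ 59 (mod 74), so 57 + 133 ≡ 57 + 59 (mod 74). 57 + 59 = 116; 116 = 1·74 + 42, so (57 + 133) mod 74 = 42.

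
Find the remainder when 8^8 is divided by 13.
Use repeated squaring. Binary(8) = 1000. Walk through the bits of the exponent 8 left-to-right: at each bit after the leading one, square the running value, then multiply by 8 if the bit is 1 (always reducing mod 13):
  bit 1 = 1 (leading): start with 8.
  bit 2 = 0: square 8^2 = 64 ≡ 12 (mod 13).
  bit 3 = 0: square 12^2 = 144 ≡ 1 (mod 13).
  bit 4 = 0: square 1^2 = 1 (mod 13).
Final value: 8^8 ≡ 1 (mod 13).

Final answer: 1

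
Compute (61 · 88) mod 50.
Reduce the factors first: 61 ≡ 11, 88 ≡ 38 (mod 50), so 61 · 88 ≡ 11 · 38 (mod 50). 11 · 38 = 418. Dividing by 50: 418 = 8·50 + 18. So (61 · 88) mod 50 = 18.

Final answer: 18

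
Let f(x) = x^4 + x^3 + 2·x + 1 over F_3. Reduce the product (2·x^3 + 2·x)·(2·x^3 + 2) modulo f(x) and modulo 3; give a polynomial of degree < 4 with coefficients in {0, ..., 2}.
Multiply as integer polynomials: a · b = 4·x^6 + 4·x^4 + 4·x^3 + 4·x. Reducing coefficients mod 3: a · b ≡ x^6 + x^4 + x^3 + x. Now divide by f(x) = x^4 + x^3 + 2·x + 1 in F_3[x], eliminating the leading term at each step:
  leading term x^6: subtract (x^2)·f(x) = x^6 + x^5 + 2·x^3 + x^2, leaving 2·x^5 + x^4 + 2·x^3 + 2·x^2 + x (coefficients mod 3)
  leading term 2·x^5: subtract (2·x)·f(x) = 2·x^5 + 2·x^4 + x^2 + 2·x, leaving 2·x^4 + 2·x^3 + x^2 + 2·x (coefficients mod 3)
  leading term 2·x^4: subtract (2)·f(x) = 2·x^4 + 2·x^3 + x + 2, leaving x^2 + x + 1 (coefficients mod 3)
The degree is now < 4, so this is the remainder. Hence a · b ≡ x^2 + x + 1 in F_3[x]/(f).

Final answer: a · b ≡ x^2 + x + 1 (mod f(x))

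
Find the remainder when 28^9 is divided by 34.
Use repeated squaring. Binary(9) = 1001. Walk through the bits of the exponent 9 left-to-right: at each bit after the leading one, square the running value, then multiply by 28 if the bit is 1 (always reducing mod 34):
  bit 1 = 1 (leading): start with 28.
  bit 2 = 0: square 28^2 = 784 ≡ 2 (mod 34).
  bit 3 = 0: square 2^2 = 4 (mod 34).
  bit 4 = 1: square 4^2 = 16; bit is 1, so multiply 16·28 = 448 ≡ 6 (mod 34).
Final value: 28^9 ≡ 6 (mod 34).

Final answer: 6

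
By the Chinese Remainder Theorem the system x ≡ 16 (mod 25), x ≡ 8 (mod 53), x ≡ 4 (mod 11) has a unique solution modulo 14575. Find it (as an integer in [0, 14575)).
The moduli 25, 53, 11 are pairwise coprime, so by the CRT there is a unique solution mod 25·53·11 = 14575.
Solve by successive substitution. Start with x ≡ 16 (mod 25).
  Combine with x ≡ 8 (mod 53): write x = 16 + 25·t and require 16 + 25·t ≡ 8 (mod 53), i.e. 25·t ≡ 8 − 16 ≡ 45 (mod 53). Since 25^(−1) ≡ 17 (mod 53), t ≡ 17·45 ≡ 23 (mod 53). So x ≡ 16 + 25·23 = 591 (mod 1325).
  Combine with x ≡ 4 (mod 11): write x = 591 + 1325·t and require 591 + 1325·t ≡ 4 (mod 11), i.e. 1325·t ≡ 4 − 591 ≡ 7 (mod 11). Since 1325^(−1) ≡ 9 (mod 11) (1325 ≡ 5 (mod 11)), t ≡ 9·7 ≡ 8 (mod 11). So x ≡ 591 + 1325·8 = 11191 (mod 14575).
Unique solution in [0, 14575): x = 11191.

Final answer: x ≡ 11191 (mod 14575); the representative in [0, 14575) is 11191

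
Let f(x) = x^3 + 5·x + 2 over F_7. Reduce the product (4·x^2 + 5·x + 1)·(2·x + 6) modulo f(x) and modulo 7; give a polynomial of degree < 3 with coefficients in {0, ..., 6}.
Multiply as integer polynomials: a · b = 8·x^3 + 34·x^2 + 32·x + 6. Reducing coefficients mod 7: a · b ≡ x^3 + 6·x^2 + 4·x + 6. Now divide by f(x) = x^3 + 5·x + 2 in F_7[x], eliminating the leading term at each step:
  leading term x^3: subtract (1)·f(x) = x^3 + 5·x + 2, leaving 6·x^2 + 6·x + 4 (coefficients mod 7)
The degree is now < 3, so this is the remainder. Hence a · b ≡ 6·x^2 + 6·x + 4 in F_7[x]/(f).

Final answer: a · b ≡ 6·x^2 + 6·x + 4 (mod f(x))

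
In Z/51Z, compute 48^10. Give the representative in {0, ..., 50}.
Use repeated squaring. Binary(10) = 1010. Walk through the bits of the exponent 10 left-to-right: at each bit after the leading one, square the running value, then multiply by 48 if the bit is 1 (always reducing mod 51):
  bit 1 = 1 (leading): start with 48.
  bit 2 = 0: square 48^2 = 2304 ≡ 9 (mod 51).
  bit 3 = 1: square 9^2 = 81 ≡ 30; bit is 1, so multiply 30·48 = 1440 ≡ 12 (mod 51).
  bit 4 = 0: square 12^2 = 144 ≡ 42 (mod 51).
Final value: 48^10 ≡ 42 (mod 51).

Final answer: 42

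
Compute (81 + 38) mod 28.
Reduce the summands first: 81 ≡ 25, 38 ≡ 10 (mod 28), so 81 + 38 ≡ 25 + 10 (mod 28). 25 + 10 = 35; 35 = 1·28 + 7, so (81 + 38) mod 28 = 7.

Final answer: 7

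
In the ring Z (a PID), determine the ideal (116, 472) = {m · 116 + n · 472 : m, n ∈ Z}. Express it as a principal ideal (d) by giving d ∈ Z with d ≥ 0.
(116, 472) = (4); d = 4

In the PID Z, (a, b) is generated by gcd(a, b). Compute gcd(472, 116) with the extended Euclidean algorithm, tracking rows (r, s, t) with s·472 + t·116 = r:
  row A: (472, 1, 0)   [1·472 + 0·116 = 472]
  row B: (116, 0, 1)   [0·472 + 1·116 = 116]
  472 = 4·116 + 8   → row C = row A − 4·row B = (8, 1, −4)   [check: 1·472 − 4·116 = 8]
  116 = 14·8 + 4   → row D = row B − 14·row C = (4, −14, 57)   [check: −14·472 + 57·116 = 4]
  8 = 2·4 + 0   → remainder 0, stop. gcd = 4 (last nonzero row D).
So gcd(116, 472) = 4, with Bézout identity −14·472 + 57·116 = 4. Containment (⊇): the Bézout identity exhibits 4 as an element of (116, 472), giving (4) ⊆ (116, 472). Containment (⊆): since 4 | 116 and 4 | 472 (116 = 4·29, 472 = 4·118), every Z-linear combination of 116 and 472 is divisible by 4, so (116, 472) ⊆ (4). Therefore (116, 472) = (4), d = 4.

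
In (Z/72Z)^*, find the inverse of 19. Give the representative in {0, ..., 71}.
19^(−1) ≡ 19 (mod 72)

Apply the extended Euclidean algorithm to (72, 19), tracking rows (r, s, t) with s·72 + t·19 = r. Each division r_prev = q·r_cur + r_new produces the new row as (previous row) − q·(current row):
  row A: (72, 1, 0)   [1·72 + 0·19 = 72]
  row B: (19, 0, 1)   [0·72 + 1·19 = 19]
  72 = 3·19 + 15   → row C = row A − 3·row B = (15, 1, −3)   [check: 1·72 − 3·19 = 15]
  19 = 1·15 + 4   → row D = row B − 1·row C = (4, −1, 4)   [check: −1·72 + 4·19 = 4]
  15 = 3·4 + 3   → row E = row C − 3·row D = (3, 4, −15)   [check: 4·72 − 15·19 = 3]
  4 = 1·3 + 1   → row F = row D − 1·row E = (1, −5, 19)   [check: −5·72 + 19·19 = 1]
  3 = 3·1 + 0   → remainder 0, stop. gcd = 1 (last nonzero row F).
The gcd is 1, so 19 is invertible mod 72. The last nonzero row gives −5·72 + 19·19 = 1, so t = 19. So 19^(−1) ≡ 19 (mod 72). Verify: 19 · 19 = 361 ≡ 1 (mod 72). ✓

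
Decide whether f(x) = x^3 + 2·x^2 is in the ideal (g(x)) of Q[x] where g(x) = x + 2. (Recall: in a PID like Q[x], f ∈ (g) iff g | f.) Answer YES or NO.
YES

In Q[x] the ideal (g) consists of all multiples of g, so f ∈ (g) iff g | f, i.e. iff the remainder of f on division by g is 0. Divide f by g (g is monic, so eliminate the leading term of the running remainder at each step):
  leading term x^3: subtract (x^2)·g(x) = x^3 + 2·x^2, leaving 0
The remainder is 0, so f(x) = g(x) · h(x) with h(x) = x^2. Hence g | f, i.e. f ∈ (g).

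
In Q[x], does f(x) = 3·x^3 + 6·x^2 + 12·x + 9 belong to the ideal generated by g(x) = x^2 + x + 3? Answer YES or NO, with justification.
In Q[x] the ideal (g) consists of all multiples of g, so f ∈ (g) iff g | f, i.e. iff the remainder of f on division by g is 0. Divide f by g (g is monic, so eliminate the leading term of the running remainder at each step):
  leading term 3·x^3: subtract (3·x)·g(x) = 3·x^3 + 3·x^2 + 9·x, leaving 3·x^2 + 3·x + 9
  leading term 3·x^2: subtract (3)·g(x) = 3·x^2 + 3·x + 9, leaving 0
The remainder is 0, so f(x) = g(x) · h(x) with h(x) = 3·x + 3. Hence g | f, i.e. f ∈ (g).

Final answer: YES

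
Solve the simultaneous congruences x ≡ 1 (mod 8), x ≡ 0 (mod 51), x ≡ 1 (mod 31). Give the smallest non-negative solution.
The moduli 8, 51, 31 are pairwise coprime, so by the CRT there is a unique solution mod 8·51·31 = 12648.
Solve by successive substitution. Start with x ≡ 1 (mod 8).
  Combine with x ≡ 0 (mod 51): write x = 1 + 8·t and require 1 + 8·t ≡ 0 (mod 51), i.e. 8·t ≡ 0 − 1 ≡ 50 (mod 51). Since 8^(−1) ≡ 32 (mod 51), t ≡ 32·50 ≡ 19 (mod 51). So x ≡ 1 + 8·19 = 153 (mod 408).
  Combine with x ≡ 1 (mod 31): write x = 153 + 408·t and require 153 + 408·t ≡ 1 (mod 31), i.e. 408·t ≡ 1 − 153 ≡ 3 (mod 31). Since 408^(−1) ≡ 25 (mod 31) (408 ≡ 5 (mod 31)), t ≡ 25·3 ≡ 13 (mod 31). So x ≡ 153 + 408·13 = 5457 (mod 12648).
Unique solution in [0, 12648): x = 5457.

Final answer: x ≡ 5457 (mod 12648); the representative in [0, 12648) is 5457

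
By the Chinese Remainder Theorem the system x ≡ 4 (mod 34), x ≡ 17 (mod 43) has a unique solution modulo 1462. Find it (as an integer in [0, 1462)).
x ≡ 1092 (mod 1462); the representative in [0, 1462) is 1092

The moduli 34, 43 are pairwise coprime, so by the CRT there is a unique solution mod 34·43 = 1462.
Solve by successive substitution. Start with x ≡ 4 (mod 34).
  Combine with x ≡ 17 (mod 43): write x = 4 + 34·t and require 4 + 34·t ≡ 17 (mod 43), i.e. 34·t ≡ 17 − 4 ≡ 13 (mod 43). Since 34^(−1) ≡ 19 (mod 43), t ≡ 19·13 ≡ 32 (mod 43). So x ≡ 4 + 34·32 = 1092 (mod 1462).
Unique solution in [0, 1462): x = 1092.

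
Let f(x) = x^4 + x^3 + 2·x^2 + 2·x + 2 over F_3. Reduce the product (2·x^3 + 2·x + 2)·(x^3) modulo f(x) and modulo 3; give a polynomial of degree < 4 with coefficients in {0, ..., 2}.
a · b ≡ 2·x^3 + x (mod f(x))

Multiply as integer polynomials: a · b = 2·x^6 + 2·x^4 + 2·x^3. Reducing coefficients mod 3: a · b ≡ 2·x^6 + 2·x^4 + 2·x^3. Now divide by f(x) = x^4 + x^3 + 2·x^2 + 2·x + 2 in F_3[x], eliminating the leading term at each step:
  leading term 2·x^6: subtract (2·x^2)·f(x) = 2·x^6 + 2·x^5 + x^4 + x^3 + x^2, leaving x^5 + x^4 + x^3 + 2·x^2 (coefficients mod 3)
  leading term x^5: subtract (x)·f(x) = x^5 + x^4 + 2·x^3 + 2·x^2 + 2·x, leaving 2·x^3 + x (coefficients mod 3)
The degree is now < 4, so this is the remainder. Hence a · b ≡ 2·x^3 + x in F_3[x]/(f).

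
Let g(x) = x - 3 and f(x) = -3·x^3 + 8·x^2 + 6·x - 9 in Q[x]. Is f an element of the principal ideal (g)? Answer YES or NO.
In Q[x] the ideal (g) consists of all multiples of g, so f ∈ (g) iff g | f, i.e. iff the remainder of f on division by g is 0. Divide f by g (g is monic, so eliminate the leading term of the running remainder at each step):
  leading term -3·x^3: subtract (-3·x^2)·g(x) = -3·x^3 + 9·x^2, leaving -x^2 + 6·x - 9
  leading term -x^2: subtract (-x)·g(x) = -x^2 + 3·x, leaving 3·x - 9
  leading term 3·x: subtract (3)·g(x) = 3·x - 9, leaving 0
The remainder is 0, so f(x) = g(x) · h(x) with h(x) = -3·x^2 - x + 3. Hence g | f, i.e. f ∈ (g).

Final answer: YES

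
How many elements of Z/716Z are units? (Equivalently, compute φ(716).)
An element a ∈ Z/716Z is a unit iff gcd(a, 716) = 1, so the number of units is φ(716). φ is multiplicative, with φ(p^e) = p^e − p^(e−1). Factorise 716 = 2^2 · 179. Then
  φ(716) = (2^2 − 2^1) · (179 − 1) = 2 · 178 = 356.

Final answer: Z/716Z has φ(716) = 356 units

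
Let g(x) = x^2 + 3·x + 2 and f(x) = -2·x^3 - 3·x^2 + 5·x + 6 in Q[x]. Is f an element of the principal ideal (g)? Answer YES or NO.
YES

In Q[x] the ideal (g) consists of all multiples of g, so f ∈ (g) iff g | f, i.e. iff the remainder of f on division by g is 0. Divide f by g (g is monic, so eliminate the leading term of the running remainder at each step):
  leading term -2·x^3: subtract (-2·x)·g(x) = -2·x^3 - 6·x^2 - 4·x, leaving 3·x^2 + 9·x + 6
  leading term 3·x^2: subtract (3)·g(x) = 3·x^2 + 9·x + 6, leaving 0
The remainder is 0, so f(x) = g(x) · h(x) with h(x) = 3 - 2·x. Hence g | f, i.e. f ∈ (g).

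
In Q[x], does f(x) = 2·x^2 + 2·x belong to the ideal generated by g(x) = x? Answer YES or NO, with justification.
YES

In Q[x] the ideal (g) consists of all multiples of g, so f ∈ (g) iff g | f, i.e. iff the remainder of f on division by g is 0. Divide f by g (g is monic, so eliminate the leading term of the running remainder at each step):
  leading term 2·x^2: subtract (2·x)·g(x) = 2·x^2, leaving 2·x
  leading term 2·x: subtract (2)·g(x) = 2·x, leaving 0
The remainder is 0, so f(x) = g(x) · h(x) with h(x) = 2·x + 2. Hence g | f, i.e. f ∈ (g).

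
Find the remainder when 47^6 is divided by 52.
25

Use repeated squaring. Binary(6) = 110. Walk through the bits of the exponent 6 left-to-right: at each bit after the leading one, square the running value, then multiply by 47 if the bit is 1 (always reducing mod 52):
  bit 1 = 1 (leading): start with 47.
  bit 2 = 1: square 47^2 = 2209 ≡ 25; bit is 1, so multiply 25·47 = 1175 ≡ 31 (mod 52).
  bit 3 = 0: square 31^2 = 961 ≡ 25 (mod 52).
Final value: 47^6 ≡ 25 (mod 52).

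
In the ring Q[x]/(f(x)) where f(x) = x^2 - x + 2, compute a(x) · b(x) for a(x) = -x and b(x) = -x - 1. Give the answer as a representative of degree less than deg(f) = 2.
First multiply in Q[x] without reducing: a · b = x^2 + x. Now divide by f(x) = x^2 - x + 2, eliminating the leading term at each step:
  leading term x^2: subtract (1)·f(x) = x^2 - x + 2, leaving 2·x - 2
The degree is now < 2, so this is the remainder. Hence a · b ≡ 2·x - 2 in Q[x]/(f).

Final answer: a · b ≡ 2·x - 2 (mod f(x))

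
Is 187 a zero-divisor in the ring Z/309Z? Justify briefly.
NO

gcd(187, 309) = 1, so 187 is a unit in Z/309Z (it has a multiplicative inverse). A unit cannot be a zero-divisor: if 187·b ≡ 0 then multiplying both sides by 187^(−1) gives b ≡ 0. So 187 is not a zero-divisor.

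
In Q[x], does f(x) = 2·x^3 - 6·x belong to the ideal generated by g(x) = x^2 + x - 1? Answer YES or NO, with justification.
In Q[x] the ideal (g) consists of all multiples of g, so f ∈ (g) iff g | f, i.e. iff the remainder of f on division by g is 0. Divide f by g (g is monic, so eliminate the leading term of the running remainder at each step):
  leading term 2·x^3: subtract (2·x)·g(x) = 2·x^3 + 2·x^2 - 2·x, leaving -2·x^2 - 4·x
  leading term -2·x^2: subtract (-2)·g(x) = -2·x^2 - 2·x + 2, leaving -2·x - 2
The remainder r(x) = -2·x - 2 ≠ 0 (and deg r < deg g), so g ∤ f, i.e. f ∉ (g).

Final answer: NO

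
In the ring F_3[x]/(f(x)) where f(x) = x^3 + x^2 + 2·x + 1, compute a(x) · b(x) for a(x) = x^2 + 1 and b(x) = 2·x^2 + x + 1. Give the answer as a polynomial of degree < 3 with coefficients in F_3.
a · b ≡ x + 2 (mod f(x))

Multiply as integer polynomials: a · b = 2·x^4 + x^3 + 3·x^2 + x + 1. Reducing coefficients mod 3: a · b ≡ 2·x^4 + x^3 + x + 1. Now divide by f(x) = x^3 + x^2 + 2·x + 1 in F_3[x], eliminating the leading term at each step:
  leading term 2·x^4: subtract (2·x)·f(x) = 2·x^4 + 2·x^3 + x^2 + 2·x, leaving 2·x^3 + 2·x^2 + 2·x + 1 (coefficients mod 3)
  leading term 2·x^3: subtract (2)·f(x) = 2·x^3 + 2·x^2 + x + 2, leaving x + 2 (coefficients mod 3)
The degree is now < 3, so this is the remainder. Hence a · b ≡ x + 2 in F_3[x]/(f).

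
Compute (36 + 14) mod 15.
Reduce the summands first: 36 ≡ 6 (mod 15), so 36 + 14 ≡ 6 + 14 (mod 15). 6 + 14 = 20; 20 = 1·15 + 5, so (36 + 14) mod 15 = 5.

Final answer: 5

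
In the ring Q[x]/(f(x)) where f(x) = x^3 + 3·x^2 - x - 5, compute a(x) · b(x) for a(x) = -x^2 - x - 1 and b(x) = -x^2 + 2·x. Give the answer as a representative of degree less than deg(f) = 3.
a · b ≡ 12·x^2 - x - 20 (mod f(x))

First multiply in Q[x] without reducing: a · b = x^4 - x^3 - x^2 - 2·x. Now divide by f(x) = x^3 + 3·x^2 - x - 5, eliminating the leading term at each step:
  leading term x^4: subtract (x)·f(x) = x^4 + 3·x^3 - x^2 - 5·x, leaving -4·x^3 + 3·x
  leading term -4·x^3: subtract (-4)·f(x) = -4·x^3 - 12·x^2 + 4·x + 20, leaving 12·x^2 - x - 20
The degree is now < 3, so this is the remainder. Hence a · b ≡ 12·x^2 - x - 20 in Q[x]/(f).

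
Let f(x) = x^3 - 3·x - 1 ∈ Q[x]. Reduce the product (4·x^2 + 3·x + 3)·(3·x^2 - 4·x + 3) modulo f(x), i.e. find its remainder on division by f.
a · b ≡ 45·x^2 - 12·x + 2 (mod f(x))

First multiply in Q[x] without reducing: a · b = 12·x^4 - 7·x^3 + 9·x^2 - 3·x + 9. Now divide by f(x) = x^3 - 3·x - 1, eliminating the leading term at each step:
  leading term 12·x^4: subtract (12·x)·f(x) = 12·x^4 - 36·x^2 - 12·x, leaving -7·x^3 + 45·x^2 + 9·x + 9
  leading term -7·x^3: subtract (-7)·f(x) = -7·x^3 + 21·x + 7, leaving 45·x^2 - 12·x + 2
The degree is now < 3, so this is the remainder. Hence a · b ≡ 45·x^2 - 12·x + 2 in Q[x]/(f).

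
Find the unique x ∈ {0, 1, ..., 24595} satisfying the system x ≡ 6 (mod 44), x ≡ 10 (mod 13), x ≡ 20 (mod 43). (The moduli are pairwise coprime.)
x ≡ 21434 (mod 24596); the representative in [0, 24596) is 21434

The moduli 44, 13, 43 are pairwise coprime, so by the CRT there is a unique solution mod 44·13·43 = 24596.
Solve by successive substitution. Start with x ≡ 6 (mod 44).
  Combine with x ≡ 10 (mod 13): write x = 6 + 44·t and require 6 + 44·t ≡ 10 (mod 13), i.e. 44·t ≡ 10 − 6 ≡ 4 (mod 13). Since 44^(−1) ≡ 8 (mod 13) (44 ≡ 5 (mod 13)), t ≡ 8·4 ≡ 6 (mod 13). So x ≡ 6 + 44·6 = 270 (mod 572).
  Combine with x ≡ 20 (mod 43): write x = 270 + 572·t and require 270 + 572·t ≡ 20 (mod 43), i.e. 572·t ≡ 20 − 270 ≡ 8 (mod 43). Since 572^(−1) ≡ 10 (mod 43) (572 ≡ 13 (mod 43)), t ≡ 10·8 ≡ 37 (mod 43). So x ≡ 270 + 572·37 = 21434 (mod 24596).
Unique solution in [0, 24596): x = 21434.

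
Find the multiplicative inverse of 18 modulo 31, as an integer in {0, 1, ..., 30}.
18^(−1) ≡ 19 (mod 31)

Apply the extended Euclidean algorithm to (31, 18), tracking rows (r, s, t) with s·31 + t·18 = r. Each division r_prev = q·r_cur + r_new produces the new row as (previous row) − q·(current row):
  row A: (31, 1, 0)   [1·31 + 0·18 = 31]
  row B: (18, 0, 1)   [0·31 + 1·18 = 18]
  31 = 1·18 + 13   → row C = row A − 1·row B = (13, 1, −1)   [check: 1·31 − 1·18 = 13]
  18 = 1·13 + 5   → row D = row B − 1·row C = (5, −1, 2)   [check: −1·31 + 2·18 = 5]
  13 = 2·5 + 3   → row E = row C − 2·row D = (3, 3, −5)   [check: 3·31 − 5·18 = 3]
  5 = 1·3 + 2   → row F = row D − 1·row E = (2, −4, 7)   [check: −4·31 + 7·18 = 2]
  3 = 1·2 + 1   → row G = row E − 1·row F = (1, 7, −12)   [check: 7·31 − 12·18 = 1]
  2 = 2·1 + 0   → remainder 0, stop. gcd = 1 (last nonzero row G).
The gcd is 1, so 18 is invertible mod 31. The last nonzero row gives 7·31 − 12·18 = 1, so t = −12. So 18^(−1) ≡ −12 ≡ 19 (mod 31). Verify: 18 · 19 = 342 ≡ 1 (mod 31). ✓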